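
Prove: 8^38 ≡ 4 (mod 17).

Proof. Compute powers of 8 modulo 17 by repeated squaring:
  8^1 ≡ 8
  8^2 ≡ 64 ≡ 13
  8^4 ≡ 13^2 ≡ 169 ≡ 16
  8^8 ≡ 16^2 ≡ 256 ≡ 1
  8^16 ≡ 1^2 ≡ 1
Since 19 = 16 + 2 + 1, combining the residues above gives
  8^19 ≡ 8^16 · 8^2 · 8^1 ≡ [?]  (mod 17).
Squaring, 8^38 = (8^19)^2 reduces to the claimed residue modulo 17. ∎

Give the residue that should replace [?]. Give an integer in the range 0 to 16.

2

8^16 · 8^2 · 8^1 ≡ 1 · 13 · 8 = 104.
104 mod 17 = 2, so 8^19 ≡ 2 (mod 17).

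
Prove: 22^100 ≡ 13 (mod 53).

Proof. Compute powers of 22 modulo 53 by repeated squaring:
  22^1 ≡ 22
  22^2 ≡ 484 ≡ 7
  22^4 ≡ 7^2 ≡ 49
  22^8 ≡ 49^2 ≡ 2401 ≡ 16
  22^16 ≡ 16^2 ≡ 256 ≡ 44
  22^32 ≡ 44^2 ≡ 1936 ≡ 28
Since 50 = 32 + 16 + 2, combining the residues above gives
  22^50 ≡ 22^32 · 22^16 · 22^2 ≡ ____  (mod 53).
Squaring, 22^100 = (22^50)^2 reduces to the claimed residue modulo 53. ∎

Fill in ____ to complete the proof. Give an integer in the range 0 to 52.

22^32 · 22^16 · 22^2 ≡ 28 · 44 · 7 = 8624.
8624 mod 53 = 38, so 22^50 ≡ 38 (mod 53).

38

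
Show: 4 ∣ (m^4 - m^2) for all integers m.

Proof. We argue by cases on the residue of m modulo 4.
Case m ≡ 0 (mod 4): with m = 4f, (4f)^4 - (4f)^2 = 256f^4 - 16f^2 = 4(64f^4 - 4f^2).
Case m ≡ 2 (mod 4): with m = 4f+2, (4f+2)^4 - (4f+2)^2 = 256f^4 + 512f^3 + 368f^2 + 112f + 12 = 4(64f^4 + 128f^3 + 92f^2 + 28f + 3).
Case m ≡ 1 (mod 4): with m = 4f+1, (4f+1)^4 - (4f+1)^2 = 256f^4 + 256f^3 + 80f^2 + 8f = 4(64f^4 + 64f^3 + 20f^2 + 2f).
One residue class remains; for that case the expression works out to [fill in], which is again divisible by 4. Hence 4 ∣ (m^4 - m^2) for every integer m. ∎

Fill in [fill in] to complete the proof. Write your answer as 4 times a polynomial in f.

4(64f^4 + 192f^3 + 212f^2 + 102f + 18)

Only m ≡ 3 (mod 4) is unaccounted for. Put m = 4f+3:
(4f+3)^4 - (4f+3)^2 expands to 256f^4 + 768f^3 + 848f^2 + 408f + 72,
and factoring out 4 leaves 4(64f^4 + 192f^3 + 212f^2 + 102f + 18).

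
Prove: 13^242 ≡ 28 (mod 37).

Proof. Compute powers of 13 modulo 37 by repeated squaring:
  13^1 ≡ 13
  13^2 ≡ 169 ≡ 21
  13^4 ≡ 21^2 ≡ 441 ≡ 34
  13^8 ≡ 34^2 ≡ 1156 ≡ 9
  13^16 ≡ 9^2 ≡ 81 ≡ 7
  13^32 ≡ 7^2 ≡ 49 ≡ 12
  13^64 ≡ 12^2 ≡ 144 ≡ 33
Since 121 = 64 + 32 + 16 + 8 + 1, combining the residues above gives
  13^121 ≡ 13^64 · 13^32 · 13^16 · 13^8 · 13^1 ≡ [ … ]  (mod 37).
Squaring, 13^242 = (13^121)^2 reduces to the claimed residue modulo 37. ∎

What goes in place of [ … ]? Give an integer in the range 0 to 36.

Multiply the listed residues: 33 · 12 · 7 · 9 · 13 = 396 → 2772 → 24948 → 324324.
Reducing modulo 37: 324324 = 8765·37 + 19, so 13^121 ≡ 19.

19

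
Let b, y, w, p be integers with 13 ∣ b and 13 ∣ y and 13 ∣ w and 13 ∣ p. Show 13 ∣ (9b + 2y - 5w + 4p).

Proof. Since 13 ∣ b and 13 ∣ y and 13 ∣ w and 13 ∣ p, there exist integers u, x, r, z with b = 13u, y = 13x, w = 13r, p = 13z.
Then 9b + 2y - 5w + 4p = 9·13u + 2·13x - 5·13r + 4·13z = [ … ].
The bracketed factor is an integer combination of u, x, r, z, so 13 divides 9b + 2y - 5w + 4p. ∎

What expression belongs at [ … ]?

Each term has a factor of 13: 9·13u + 2·13x - 5·13r + 4·13z = 13·(-5r + 9u + 2x + 4z).
Since -5r + 9u + 2x + 4z is an integer, 13 ∣ (9b + 2y - 5w + 4p).

13(-5r + 9u + 2x + 4z)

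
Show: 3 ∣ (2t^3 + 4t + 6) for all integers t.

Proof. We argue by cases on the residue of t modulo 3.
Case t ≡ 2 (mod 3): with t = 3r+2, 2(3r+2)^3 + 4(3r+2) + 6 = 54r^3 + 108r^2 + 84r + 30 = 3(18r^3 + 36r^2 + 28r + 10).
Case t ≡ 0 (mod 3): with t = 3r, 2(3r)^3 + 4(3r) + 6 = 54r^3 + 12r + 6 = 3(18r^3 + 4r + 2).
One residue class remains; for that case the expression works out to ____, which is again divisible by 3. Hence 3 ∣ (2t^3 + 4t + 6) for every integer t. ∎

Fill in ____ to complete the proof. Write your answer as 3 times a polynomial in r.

Only t ≡ 1 (mod 3) is unaccounted for. Put t = 3r+1:
2(3r+1)^3 + 4(3r+1) + 6 expands to 54r^3 + 54r^2 + 30r + 12,
and factoring out 3 leaves 3(18r^3 + 18r^2 + 10r + 4).

3(18r^3 + 18r^2 + 10r + 4)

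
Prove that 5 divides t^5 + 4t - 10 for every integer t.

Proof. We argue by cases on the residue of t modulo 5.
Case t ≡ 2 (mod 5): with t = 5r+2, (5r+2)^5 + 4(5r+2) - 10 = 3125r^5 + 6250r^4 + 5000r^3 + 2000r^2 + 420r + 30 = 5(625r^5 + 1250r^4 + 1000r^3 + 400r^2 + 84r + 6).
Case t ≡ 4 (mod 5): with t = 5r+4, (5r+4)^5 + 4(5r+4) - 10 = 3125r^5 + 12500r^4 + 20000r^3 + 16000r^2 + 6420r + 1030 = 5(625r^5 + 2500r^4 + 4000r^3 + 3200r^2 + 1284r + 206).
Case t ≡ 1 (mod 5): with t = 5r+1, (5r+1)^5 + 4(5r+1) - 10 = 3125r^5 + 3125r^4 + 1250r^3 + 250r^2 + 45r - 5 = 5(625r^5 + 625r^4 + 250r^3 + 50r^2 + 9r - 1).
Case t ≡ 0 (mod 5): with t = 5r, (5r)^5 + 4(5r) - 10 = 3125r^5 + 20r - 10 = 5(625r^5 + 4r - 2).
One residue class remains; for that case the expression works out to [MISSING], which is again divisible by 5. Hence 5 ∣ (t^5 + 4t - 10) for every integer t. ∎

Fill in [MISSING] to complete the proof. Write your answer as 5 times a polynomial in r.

5(625r^5 + 1875r^4 + 2250r^3 + 1350r^2 + 409r + 49)

The residues treated are {2, 4, 1, 0}, so the missing case is t ≡ 3 (mod 5); write t = 5r+3.
Then (5r+3)^5 + 4(5r+3) - 10 = 3125r^5 + 9375r^4 + 11250r^3 + 6750r^2 + 2045r + 245 = 5(625r^5 + 1875r^4 + 2250r^3 + 1350r^2 + 409r + 49).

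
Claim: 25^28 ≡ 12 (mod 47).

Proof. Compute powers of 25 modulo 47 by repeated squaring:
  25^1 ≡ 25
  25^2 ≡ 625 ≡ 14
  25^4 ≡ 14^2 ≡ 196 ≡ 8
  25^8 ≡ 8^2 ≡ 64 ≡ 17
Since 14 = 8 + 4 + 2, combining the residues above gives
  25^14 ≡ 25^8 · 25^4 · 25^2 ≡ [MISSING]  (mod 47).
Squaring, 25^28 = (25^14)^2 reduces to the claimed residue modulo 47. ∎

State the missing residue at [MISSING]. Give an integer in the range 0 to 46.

24

25^8 · 25^4 · 25^2 ≡ 17 · 8 · 14 = 1904.
1904 mod 47 = 24, so 25^14 ≡ 24 (mod 47).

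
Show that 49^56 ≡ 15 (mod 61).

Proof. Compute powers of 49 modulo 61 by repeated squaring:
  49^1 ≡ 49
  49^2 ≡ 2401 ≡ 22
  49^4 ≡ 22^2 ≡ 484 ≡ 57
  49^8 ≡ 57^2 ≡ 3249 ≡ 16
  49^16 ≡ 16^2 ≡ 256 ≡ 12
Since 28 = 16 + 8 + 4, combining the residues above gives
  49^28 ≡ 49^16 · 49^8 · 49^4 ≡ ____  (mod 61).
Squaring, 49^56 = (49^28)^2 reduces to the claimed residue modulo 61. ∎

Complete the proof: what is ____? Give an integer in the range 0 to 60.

25

Multiply the listed residues: 12 · 16 · 57 = 192 → 10944.
Reducing modulo 61: 10944 = 179·61 + 25, so 49^28 ≡ 25.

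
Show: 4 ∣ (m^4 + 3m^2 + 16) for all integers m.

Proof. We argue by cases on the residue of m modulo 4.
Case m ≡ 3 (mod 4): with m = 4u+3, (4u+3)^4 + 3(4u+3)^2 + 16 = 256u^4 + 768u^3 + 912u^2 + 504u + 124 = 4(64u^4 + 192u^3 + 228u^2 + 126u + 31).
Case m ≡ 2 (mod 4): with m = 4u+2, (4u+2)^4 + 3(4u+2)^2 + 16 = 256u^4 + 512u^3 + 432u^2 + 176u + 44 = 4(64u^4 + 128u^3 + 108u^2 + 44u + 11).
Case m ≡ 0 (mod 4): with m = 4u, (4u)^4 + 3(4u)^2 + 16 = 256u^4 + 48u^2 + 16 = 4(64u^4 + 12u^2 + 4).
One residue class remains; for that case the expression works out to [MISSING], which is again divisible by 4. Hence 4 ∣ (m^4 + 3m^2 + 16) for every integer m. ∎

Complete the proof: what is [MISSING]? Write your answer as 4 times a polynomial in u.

4(64u^4 + 64u^3 + 36u^2 + 10u + 5)

The residues treated are {3, 2, 0}, so the missing case is m ≡ 1 (mod 4); write m = 4u+1.
Then (4u+1)^4 + 3(4u+1)^2 + 16 = 256u^4 + 256u^3 + 144u^2 + 40u + 20 = 4(64u^4 + 64u^3 + 36u^2 + 10u + 5).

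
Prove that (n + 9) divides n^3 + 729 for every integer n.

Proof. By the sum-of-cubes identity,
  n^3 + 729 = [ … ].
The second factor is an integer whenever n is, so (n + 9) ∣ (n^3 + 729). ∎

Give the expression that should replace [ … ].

(n + 9)(n^2 - 9n + 81)

a^3 + b^3 = (a + b)(a^2 - ab + b^2). With a = n, b = 9:
n^3 + 729 = (n + 9)(n^2 - 9n + 81).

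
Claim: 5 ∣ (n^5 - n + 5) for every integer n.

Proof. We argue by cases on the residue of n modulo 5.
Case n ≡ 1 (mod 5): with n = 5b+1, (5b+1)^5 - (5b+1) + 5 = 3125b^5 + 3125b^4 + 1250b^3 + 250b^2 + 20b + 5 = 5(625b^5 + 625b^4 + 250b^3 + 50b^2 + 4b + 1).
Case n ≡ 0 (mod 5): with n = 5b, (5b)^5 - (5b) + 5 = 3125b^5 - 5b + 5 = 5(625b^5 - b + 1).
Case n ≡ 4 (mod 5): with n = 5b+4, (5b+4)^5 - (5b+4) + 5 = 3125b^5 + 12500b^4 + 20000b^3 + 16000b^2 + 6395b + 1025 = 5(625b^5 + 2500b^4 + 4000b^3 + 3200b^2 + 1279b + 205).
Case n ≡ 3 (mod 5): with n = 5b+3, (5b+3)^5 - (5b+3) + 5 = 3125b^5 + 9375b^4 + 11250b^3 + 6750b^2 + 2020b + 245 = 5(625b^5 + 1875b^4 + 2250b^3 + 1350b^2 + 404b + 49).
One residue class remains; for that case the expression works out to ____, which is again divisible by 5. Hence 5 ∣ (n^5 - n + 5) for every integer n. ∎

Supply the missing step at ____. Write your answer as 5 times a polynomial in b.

The residues treated are {1, 0, 4, 3}, so the missing case is n ≡ 2 (mod 5); write n = 5b+2.
Then (5b+2)^5 - (5b+2) + 5 = 3125b^5 + 6250b^4 + 5000b^3 + 2000b^2 + 395b + 35 = 5(625b^5 + 1250b^4 + 1000b^3 + 400b^2 + 79b + 7).

5(625b^5 + 1250b^4 + 1000b^3 + 400b^2 + 79b + 7)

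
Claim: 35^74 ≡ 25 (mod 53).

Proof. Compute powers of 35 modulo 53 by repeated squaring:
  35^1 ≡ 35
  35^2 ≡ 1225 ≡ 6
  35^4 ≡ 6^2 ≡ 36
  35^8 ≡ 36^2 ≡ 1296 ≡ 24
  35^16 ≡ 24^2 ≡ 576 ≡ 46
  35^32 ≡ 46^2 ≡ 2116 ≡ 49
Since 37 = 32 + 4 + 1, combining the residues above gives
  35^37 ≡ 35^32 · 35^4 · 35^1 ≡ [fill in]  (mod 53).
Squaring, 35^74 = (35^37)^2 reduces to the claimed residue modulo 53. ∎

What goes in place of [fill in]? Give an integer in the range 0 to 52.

35^32 · 35^4 · 35^1 ≡ 49 · 36 · 35 = 61740.
61740 mod 53 = 48, so 35^37 ≡ 48 (mod 53).

48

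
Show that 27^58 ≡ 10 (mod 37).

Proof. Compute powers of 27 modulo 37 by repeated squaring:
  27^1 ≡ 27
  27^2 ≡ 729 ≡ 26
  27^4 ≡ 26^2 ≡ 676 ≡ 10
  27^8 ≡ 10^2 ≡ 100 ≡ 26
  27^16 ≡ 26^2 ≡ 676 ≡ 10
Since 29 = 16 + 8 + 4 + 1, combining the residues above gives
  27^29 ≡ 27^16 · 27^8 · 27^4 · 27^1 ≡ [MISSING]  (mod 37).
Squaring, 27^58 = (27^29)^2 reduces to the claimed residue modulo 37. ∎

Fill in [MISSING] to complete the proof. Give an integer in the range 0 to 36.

11

Multiply the listed residues: 10 · 26 · 10 · 27 = 260 → 2600 → 70200.
Reducing modulo 37: 70200 = 1897·37 + 11, so 27^29 ≡ 11.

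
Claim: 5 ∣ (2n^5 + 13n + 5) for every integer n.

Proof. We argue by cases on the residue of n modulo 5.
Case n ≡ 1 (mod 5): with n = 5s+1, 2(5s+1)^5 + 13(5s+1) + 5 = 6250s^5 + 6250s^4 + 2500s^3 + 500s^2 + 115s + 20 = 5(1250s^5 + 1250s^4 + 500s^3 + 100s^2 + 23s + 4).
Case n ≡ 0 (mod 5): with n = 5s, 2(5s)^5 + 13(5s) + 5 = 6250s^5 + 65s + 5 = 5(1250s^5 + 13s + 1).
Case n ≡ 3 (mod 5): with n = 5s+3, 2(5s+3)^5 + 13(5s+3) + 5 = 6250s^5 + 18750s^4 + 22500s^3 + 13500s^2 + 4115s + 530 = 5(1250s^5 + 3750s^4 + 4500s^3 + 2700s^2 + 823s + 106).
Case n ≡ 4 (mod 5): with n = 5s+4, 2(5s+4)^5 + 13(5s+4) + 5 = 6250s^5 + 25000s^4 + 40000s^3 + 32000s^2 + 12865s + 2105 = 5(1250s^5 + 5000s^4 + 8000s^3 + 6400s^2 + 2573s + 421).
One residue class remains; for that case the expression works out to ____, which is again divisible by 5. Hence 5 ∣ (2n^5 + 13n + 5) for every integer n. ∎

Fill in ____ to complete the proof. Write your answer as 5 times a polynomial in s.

The residues treated are {1, 0, 3, 4}, so the missing case is n ≡ 2 (mod 5); write n = 5s+2.
Then 2(5s+2)^5 + 13(5s+2) + 5 = 6250s^5 + 12500s^4 + 10000s^3 + 4000s^2 + 865s + 95 = 5(1250s^5 + 2500s^4 + 2000s^3 + 800s^2 + 173s + 19).

5(1250s^5 + 2500s^4 + 2000s^3 + 800s^2 + 173s + 19)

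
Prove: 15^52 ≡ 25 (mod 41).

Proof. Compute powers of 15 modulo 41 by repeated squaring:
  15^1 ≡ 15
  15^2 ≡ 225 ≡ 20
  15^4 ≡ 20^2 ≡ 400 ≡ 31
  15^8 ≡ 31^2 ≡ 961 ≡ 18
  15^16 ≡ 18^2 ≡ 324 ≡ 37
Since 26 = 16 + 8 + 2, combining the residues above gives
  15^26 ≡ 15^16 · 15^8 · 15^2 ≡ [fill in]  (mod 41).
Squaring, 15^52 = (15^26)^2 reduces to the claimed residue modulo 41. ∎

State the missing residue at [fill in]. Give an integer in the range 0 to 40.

36

Multiply the listed residues: 37 · 18 · 20 = 666 → 13320.
Reducing modulo 41: 13320 = 324·41 + 36, so 15^26 ≡ 36.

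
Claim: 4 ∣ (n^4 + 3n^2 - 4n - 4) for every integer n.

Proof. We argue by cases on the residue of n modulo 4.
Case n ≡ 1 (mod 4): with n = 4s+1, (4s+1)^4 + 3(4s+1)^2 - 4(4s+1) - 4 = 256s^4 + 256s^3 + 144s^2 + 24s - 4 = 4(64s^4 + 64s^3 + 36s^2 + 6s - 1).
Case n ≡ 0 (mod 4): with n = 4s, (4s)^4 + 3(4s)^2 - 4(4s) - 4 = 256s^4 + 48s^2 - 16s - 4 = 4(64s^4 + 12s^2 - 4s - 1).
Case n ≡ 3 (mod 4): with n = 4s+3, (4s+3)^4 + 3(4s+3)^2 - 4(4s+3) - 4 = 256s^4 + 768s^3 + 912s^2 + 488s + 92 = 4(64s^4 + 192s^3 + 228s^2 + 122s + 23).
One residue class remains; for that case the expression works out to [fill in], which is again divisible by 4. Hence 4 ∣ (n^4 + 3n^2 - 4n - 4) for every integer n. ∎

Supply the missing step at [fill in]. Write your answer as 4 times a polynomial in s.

The residues treated are {1, 0, 3}, so the missing case is n ≡ 2 (mod 4); write n = 4s+2.
Then (4s+2)^4 + 3(4s+2)^2 - 4(4s+2) - 4 = 256s^4 + 512s^3 + 432s^2 + 160s + 16 = 4(64s^4 + 128s^3 + 108s^2 + 40s + 4).

4(64s^4 + 128s^3 + 108s^2 + 40s + 4)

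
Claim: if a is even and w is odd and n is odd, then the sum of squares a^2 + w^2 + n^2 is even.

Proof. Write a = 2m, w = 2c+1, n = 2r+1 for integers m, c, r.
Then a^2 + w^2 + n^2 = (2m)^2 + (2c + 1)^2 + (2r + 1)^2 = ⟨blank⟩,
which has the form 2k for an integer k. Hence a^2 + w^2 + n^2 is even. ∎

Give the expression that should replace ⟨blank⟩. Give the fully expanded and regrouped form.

(2m)^2 + (2c + 1)^2 + (2r + 1)^2 = 4c^2 + 4c + 4m^2 + 4r^2 + 4r + 2
= 2(2c^2 + 2c + 2m^2 + 2r^2 + 2r + 1).
Since 2c^2 + 2c + 2m^2 + 2r^2 + 2r + 1 is an integer, the sum of squares is of the form 2k for an integer k.

2(2c^2 + 2c + 2m^2 + 2r^2 + 2r + 1)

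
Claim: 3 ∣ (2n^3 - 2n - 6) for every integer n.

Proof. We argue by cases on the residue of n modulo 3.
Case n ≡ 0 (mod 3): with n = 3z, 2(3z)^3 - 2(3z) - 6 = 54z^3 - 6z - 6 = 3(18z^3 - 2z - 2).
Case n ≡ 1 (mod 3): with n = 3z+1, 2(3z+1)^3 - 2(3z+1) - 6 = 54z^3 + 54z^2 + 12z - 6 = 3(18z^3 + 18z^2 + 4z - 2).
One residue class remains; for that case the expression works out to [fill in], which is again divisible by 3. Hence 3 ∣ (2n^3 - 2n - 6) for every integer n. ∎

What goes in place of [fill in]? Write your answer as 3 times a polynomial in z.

3(18z^3 + 36z^2 + 22z + 2)

Only n ≡ 2 (mod 3) is unaccounted for. Put n = 3z+2:
2(3z+2)^3 - 2(3z+2) - 6 expands to 54z^3 + 108z^2 + 66z + 6,
and factoring out 3 leaves 3(18z^3 + 36z^2 + 22z + 2).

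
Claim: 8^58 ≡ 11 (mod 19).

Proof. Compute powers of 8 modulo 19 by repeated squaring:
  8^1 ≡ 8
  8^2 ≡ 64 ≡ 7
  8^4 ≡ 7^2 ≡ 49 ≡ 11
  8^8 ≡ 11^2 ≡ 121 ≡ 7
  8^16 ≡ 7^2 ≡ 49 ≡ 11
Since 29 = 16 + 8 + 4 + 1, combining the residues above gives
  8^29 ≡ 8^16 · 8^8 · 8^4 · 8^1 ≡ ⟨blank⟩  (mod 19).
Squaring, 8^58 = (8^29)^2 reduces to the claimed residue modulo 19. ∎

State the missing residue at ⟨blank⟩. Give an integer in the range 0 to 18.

12

8^16 · 8^8 · 8^4 · 8^1 ≡ 11 · 7 · 11 · 8 = 6776.
6776 mod 19 = 12, so 8^29 ≡ 12 (mod 19).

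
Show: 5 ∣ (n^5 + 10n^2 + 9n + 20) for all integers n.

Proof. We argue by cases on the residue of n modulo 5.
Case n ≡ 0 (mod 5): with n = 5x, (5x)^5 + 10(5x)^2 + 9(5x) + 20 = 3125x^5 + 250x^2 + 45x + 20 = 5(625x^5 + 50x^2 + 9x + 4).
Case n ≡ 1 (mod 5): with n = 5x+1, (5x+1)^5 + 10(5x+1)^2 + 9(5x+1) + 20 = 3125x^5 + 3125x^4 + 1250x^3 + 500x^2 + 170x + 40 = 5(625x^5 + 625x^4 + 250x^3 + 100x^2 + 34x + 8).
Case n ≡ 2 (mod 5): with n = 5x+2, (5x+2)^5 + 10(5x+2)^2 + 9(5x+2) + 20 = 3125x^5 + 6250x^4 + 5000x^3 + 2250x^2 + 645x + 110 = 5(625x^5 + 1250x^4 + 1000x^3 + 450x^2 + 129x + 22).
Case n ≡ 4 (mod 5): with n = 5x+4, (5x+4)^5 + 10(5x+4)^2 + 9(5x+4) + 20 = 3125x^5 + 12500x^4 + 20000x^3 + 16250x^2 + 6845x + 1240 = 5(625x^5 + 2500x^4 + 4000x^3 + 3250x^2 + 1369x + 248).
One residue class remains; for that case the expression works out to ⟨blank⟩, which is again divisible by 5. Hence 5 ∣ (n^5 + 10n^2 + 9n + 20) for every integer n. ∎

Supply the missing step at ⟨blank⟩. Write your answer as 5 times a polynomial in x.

Only n ≡ 3 (mod 5) is unaccounted for. Put n = 5x+3:
(5x+3)^5 + 10(5x+3)^2 + 9(5x+3) + 20 expands to 3125x^5 + 9375x^4 + 11250x^3 + 7000x^2 + 2370x + 380,
and factoring out 5 leaves 5(625x^5 + 1875x^4 + 2250x^3 + 1400x^2 + 474x + 76).

5(625x^5 + 1875x^4 + 2250x^3 + 1400x^2 + 474x + 76)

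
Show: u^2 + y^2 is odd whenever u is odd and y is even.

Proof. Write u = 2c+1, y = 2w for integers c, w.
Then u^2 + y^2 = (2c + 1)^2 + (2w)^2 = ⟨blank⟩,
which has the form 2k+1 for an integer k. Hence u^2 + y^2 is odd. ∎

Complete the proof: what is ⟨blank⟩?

2(2c^2 + 2c + 2w^2) + 1

Expanding: (2c + 1)^2 + (2w)^2 = 4c^2 + 4c + 4w^2 + 1.
Every term except the constant is even, so this is 2(2c^2 + 2c + 2w^2) + 1,
and 2c^2 + 2c + 2w^2 ∈ ℤ gives the required form.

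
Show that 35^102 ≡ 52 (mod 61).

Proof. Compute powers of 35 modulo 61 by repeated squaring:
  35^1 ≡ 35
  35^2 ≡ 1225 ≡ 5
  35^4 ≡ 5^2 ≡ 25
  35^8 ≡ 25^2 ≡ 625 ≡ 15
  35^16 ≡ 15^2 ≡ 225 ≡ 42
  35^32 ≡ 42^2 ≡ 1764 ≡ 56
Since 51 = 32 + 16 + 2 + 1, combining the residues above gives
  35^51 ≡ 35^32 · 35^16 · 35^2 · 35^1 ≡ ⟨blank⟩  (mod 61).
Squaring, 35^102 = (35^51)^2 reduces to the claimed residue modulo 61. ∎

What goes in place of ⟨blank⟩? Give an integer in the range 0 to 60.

Multiply the listed residues: 56 · 42 · 5 · 35 = 2352 → 11760 → 411600.
Reducing modulo 61: 411600 = 6747·61 + 33, so 35^51 ≡ 33.

33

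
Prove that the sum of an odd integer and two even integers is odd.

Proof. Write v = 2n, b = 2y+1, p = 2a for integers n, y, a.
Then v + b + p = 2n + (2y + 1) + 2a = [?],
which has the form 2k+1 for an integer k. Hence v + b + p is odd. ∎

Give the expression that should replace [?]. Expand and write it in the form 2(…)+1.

2(a + n + y) + 1

Expanding: 2n + (2y + 1) + 2a = 2a + 2n + 2y + 1.
Every term except the constant is even, so this is 2(a + n + y) + 1,
and a + n + y ∈ ℤ gives the required form.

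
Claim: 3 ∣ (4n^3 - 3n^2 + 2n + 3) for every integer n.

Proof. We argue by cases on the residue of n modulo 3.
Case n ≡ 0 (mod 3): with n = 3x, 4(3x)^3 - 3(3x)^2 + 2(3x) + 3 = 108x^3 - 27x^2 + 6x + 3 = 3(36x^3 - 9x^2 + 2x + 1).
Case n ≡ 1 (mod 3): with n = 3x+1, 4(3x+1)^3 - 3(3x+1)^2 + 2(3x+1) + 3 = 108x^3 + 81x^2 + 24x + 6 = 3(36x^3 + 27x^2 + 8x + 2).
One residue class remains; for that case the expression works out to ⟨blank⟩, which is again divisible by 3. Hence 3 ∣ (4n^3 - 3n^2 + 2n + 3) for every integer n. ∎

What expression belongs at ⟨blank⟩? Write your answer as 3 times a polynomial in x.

3(36x^3 + 63x^2 + 38x + 9)

Only n ≡ 2 (mod 3) is unaccounted for. Put n = 3x+2:
4(3x+2)^3 - 3(3x+2)^2 + 2(3x+2) + 3 expands to 108x^3 + 189x^2 + 114x + 27,
and factoring out 3 leaves 3(36x^3 + 63x^2 + 38x + 9).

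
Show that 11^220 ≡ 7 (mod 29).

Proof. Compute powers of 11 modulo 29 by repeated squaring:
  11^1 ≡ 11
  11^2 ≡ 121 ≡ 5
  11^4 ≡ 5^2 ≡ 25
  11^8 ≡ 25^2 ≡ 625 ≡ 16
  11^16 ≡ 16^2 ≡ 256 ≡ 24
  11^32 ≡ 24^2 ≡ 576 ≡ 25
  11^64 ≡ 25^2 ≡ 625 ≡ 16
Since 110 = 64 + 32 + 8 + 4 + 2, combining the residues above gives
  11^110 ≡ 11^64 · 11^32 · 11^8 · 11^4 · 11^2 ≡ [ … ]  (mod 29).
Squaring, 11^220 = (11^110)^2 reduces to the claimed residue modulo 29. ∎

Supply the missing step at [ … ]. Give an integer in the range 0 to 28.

11^64 · 11^32 · 11^8 · 11^4 · 11^2 ≡ 16 · 25 · 16 · 25 · 5 = 800000.
800000 mod 29 = 6, so 11^110 ≡ 6 (mod 29).

6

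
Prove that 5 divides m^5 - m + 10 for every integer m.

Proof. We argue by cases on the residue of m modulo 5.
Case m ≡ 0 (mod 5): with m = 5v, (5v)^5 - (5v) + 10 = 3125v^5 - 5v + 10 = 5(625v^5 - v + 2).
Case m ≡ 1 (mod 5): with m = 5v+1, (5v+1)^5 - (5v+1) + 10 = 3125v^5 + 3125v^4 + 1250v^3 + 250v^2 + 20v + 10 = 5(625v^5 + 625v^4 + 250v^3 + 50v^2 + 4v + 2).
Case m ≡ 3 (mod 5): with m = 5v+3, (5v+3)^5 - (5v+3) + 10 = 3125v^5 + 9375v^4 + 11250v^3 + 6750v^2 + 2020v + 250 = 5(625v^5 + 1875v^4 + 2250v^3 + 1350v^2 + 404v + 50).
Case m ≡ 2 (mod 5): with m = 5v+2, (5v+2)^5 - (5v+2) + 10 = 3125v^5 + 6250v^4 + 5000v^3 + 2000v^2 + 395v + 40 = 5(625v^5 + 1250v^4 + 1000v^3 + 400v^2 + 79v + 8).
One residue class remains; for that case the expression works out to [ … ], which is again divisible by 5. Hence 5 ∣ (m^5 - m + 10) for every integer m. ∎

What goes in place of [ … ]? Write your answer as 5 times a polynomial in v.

5(625v^5 + 2500v^4 + 4000v^3 + 3200v^2 + 1279v + 206)

The residues treated are {0, 1, 3, 2}, so the missing case is m ≡ 4 (mod 5); write m = 5v+4.
Then (5v+4)^5 - (5v+4) + 10 = 3125v^5 + 12500v^4 + 20000v^3 + 16000v^2 + 6395v + 1030 = 5(625v^5 + 2500v^4 + 4000v^3 + 3200v^2 + 1279v + 206).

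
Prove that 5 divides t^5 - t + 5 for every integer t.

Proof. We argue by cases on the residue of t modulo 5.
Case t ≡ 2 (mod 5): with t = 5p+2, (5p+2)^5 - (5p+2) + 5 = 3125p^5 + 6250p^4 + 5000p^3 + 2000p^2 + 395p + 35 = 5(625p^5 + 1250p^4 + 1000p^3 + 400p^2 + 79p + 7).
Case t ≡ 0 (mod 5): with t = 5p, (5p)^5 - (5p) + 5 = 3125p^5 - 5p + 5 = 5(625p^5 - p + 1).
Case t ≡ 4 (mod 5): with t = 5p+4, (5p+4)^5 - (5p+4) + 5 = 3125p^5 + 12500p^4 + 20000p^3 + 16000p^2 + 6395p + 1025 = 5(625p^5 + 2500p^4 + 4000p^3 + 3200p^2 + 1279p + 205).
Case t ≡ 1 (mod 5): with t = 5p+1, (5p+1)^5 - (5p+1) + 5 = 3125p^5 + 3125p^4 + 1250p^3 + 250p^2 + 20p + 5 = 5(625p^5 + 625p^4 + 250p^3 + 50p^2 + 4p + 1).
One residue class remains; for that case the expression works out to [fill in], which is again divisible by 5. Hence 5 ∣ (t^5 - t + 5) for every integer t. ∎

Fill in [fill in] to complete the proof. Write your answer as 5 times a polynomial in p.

5(625p^5 + 1875p^4 + 2250p^3 + 1350p^2 + 404p + 49)

The residues treated are {2, 0, 4, 1}, so the missing case is t ≡ 3 (mod 5); write t = 5p+3.
Then (5p+3)^5 - (5p+3) + 5 = 3125p^5 + 9375p^4 + 11250p^3 + 6750p^2 + 2020p + 245 = 5(625p^5 + 1875p^4 + 2250p^3 + 1350p^2 + 404p + 49).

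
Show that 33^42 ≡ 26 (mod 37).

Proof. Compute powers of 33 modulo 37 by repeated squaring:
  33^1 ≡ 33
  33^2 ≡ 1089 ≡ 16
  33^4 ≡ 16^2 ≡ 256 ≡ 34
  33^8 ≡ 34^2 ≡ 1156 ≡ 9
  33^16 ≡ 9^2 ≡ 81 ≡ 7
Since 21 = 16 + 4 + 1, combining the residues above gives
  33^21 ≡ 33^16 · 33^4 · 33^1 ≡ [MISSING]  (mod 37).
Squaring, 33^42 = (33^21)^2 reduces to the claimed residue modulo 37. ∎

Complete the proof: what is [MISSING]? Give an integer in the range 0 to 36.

10

33^16 · 33^4 · 33^1 ≡ 7 · 34 · 33 = 7854.
7854 mod 37 = 10, so 33^21 ≡ 10 (mod 37).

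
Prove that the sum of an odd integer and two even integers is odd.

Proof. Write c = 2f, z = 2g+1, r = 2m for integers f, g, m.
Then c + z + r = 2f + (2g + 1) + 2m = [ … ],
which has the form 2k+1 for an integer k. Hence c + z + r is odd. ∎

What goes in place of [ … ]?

2f + (2g + 1) + 2m = 2f + 2g + 2m + 1
= 2(f + g + m) + 1.
Since f + g + m is an integer, the sum is of the form 2k+1 for an integer k.

2(f + g + m) + 1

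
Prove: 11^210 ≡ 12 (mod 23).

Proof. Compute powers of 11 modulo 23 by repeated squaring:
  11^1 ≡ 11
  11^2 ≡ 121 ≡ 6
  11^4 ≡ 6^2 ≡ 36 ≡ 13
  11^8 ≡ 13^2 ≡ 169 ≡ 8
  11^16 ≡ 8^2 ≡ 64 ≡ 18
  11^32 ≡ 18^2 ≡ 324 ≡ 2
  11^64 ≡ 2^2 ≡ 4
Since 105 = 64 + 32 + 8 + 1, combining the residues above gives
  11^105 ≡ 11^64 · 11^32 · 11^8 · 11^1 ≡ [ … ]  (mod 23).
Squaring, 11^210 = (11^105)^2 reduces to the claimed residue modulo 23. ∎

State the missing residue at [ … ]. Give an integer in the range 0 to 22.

11^64 · 11^32 · 11^8 · 11^1 ≡ 4 · 2 · 8 · 11 = 704.
704 mod 23 = 14, so 11^105 ≡ 14 (mod 23).

14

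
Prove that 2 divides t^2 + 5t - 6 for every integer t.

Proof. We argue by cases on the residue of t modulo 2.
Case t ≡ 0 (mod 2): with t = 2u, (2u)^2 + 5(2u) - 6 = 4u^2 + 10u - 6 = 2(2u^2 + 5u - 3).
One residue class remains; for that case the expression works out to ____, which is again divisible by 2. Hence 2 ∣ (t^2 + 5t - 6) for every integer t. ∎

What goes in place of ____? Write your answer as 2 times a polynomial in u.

The residues treated are {0}, so the missing case is t ≡ 1 (mod 2); write t = 2u+1.
Then (2u+1)^2 + 5(2u+1) - 6 = 4u^2 + 14u = 2(2u^2 + 7u).

2(2u^2 + 7u)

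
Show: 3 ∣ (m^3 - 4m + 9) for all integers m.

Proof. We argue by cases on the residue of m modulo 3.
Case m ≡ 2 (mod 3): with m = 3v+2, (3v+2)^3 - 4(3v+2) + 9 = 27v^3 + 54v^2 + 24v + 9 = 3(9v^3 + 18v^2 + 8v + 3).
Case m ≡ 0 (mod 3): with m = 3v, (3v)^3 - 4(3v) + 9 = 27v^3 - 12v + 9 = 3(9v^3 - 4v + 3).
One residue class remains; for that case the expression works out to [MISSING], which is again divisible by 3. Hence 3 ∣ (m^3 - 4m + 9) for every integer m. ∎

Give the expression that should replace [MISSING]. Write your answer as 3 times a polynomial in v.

3(9v^3 + 9v^2 - v + 2)

The residues treated are {2, 0}, so the missing case is m ≡ 1 (mod 3); write m = 3v+1.
Then (3v+1)^3 - 4(3v+1) + 9 = 27v^3 + 27v^2 - 3v + 6 = 3(9v^3 + 9v^2 - v + 2).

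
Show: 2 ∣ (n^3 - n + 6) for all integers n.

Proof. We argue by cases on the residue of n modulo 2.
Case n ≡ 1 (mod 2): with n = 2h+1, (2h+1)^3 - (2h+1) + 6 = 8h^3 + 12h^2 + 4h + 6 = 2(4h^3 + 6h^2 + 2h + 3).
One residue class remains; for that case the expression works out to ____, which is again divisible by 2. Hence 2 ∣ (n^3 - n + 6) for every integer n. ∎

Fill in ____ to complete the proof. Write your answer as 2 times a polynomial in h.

The residues treated are {1}, so the missing case is n ≡ 0 (mod 2); write n = 2h.
Then (2h)^3 - (2h) + 6 = 8h^3 - 2h + 6 = 2(4h^3 - h + 3).

2(4h^3 - h + 3)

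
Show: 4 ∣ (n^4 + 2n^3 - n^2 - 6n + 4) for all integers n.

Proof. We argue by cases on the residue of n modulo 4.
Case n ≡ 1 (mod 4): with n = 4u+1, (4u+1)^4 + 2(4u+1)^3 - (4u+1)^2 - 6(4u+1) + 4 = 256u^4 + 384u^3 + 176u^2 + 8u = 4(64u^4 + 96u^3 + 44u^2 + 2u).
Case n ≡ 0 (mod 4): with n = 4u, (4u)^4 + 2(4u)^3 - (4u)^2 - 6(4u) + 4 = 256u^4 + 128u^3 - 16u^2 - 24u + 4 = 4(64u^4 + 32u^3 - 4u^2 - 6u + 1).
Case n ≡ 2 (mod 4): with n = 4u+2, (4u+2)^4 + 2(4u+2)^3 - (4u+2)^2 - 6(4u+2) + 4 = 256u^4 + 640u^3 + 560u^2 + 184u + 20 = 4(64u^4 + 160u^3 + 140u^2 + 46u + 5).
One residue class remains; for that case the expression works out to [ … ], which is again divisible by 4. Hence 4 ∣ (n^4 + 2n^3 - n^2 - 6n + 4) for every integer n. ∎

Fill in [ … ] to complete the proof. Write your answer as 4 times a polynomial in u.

4(64u^4 + 224u^3 + 284u^2 + 150u + 28)

Only n ≡ 3 (mod 4) is unaccounted for. Put n = 4u+3:
(4u+3)^4 + 2(4u+3)^3 - (4u+3)^2 - 6(4u+3) + 4 expands to 256u^4 + 896u^3 + 1136u^2 + 600u + 112,
and factoring out 4 leaves 4(64u^4 + 224u^3 + 284u^2 + 150u + 28).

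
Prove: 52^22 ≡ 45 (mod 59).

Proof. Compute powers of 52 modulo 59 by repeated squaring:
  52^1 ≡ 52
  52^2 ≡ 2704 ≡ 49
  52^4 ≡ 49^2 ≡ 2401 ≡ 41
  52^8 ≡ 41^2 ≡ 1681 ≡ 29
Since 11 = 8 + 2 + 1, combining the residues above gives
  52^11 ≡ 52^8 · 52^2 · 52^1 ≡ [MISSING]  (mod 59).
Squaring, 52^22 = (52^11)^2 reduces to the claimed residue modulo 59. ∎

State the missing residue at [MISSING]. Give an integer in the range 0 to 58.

Multiply the listed residues: 29 · 49 · 52 = 1421 → 73892.
Reducing modulo 59: 73892 = 1252·59 + 24, so 52^11 ≡ 24.

24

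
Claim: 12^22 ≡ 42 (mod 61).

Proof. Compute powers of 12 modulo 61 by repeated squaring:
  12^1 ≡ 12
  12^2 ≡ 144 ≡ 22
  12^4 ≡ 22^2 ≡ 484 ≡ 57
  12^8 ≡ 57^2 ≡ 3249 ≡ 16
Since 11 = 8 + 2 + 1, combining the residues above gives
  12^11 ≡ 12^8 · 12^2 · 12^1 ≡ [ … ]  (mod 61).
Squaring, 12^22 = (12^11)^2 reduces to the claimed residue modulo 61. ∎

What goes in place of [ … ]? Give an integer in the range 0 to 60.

Multiply the listed residues: 16 · 22 · 12 = 352 → 4224.
Reducing modulo 61: 4224 = 69·61 + 15, so 12^11 ≡ 15.

15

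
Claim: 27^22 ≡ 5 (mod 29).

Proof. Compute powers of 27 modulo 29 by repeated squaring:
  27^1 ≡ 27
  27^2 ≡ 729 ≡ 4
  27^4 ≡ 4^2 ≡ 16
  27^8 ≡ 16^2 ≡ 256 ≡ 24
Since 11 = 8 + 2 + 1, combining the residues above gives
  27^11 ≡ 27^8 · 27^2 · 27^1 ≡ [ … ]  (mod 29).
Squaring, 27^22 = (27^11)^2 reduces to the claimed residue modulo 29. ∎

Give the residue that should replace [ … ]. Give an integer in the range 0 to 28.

Multiply the listed residues: 24 · 4 · 27 = 96 → 2592.
Reducing modulo 29: 2592 = 89·29 + 11, so 27^11 ≡ 11.

11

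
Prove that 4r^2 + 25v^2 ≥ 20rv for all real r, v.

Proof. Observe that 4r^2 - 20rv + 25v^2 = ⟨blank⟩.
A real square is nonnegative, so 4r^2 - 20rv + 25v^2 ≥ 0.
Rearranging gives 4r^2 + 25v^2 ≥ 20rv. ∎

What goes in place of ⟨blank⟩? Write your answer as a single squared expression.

(2r - 5v)^2

The leading and trailing coefficients are 2^2 and 5^2, and 20 = 2·2·5, so the trinomial is (2r - 5v)^2.
Hence 4r^2 - 20rv + 25v^2 ≥ 0.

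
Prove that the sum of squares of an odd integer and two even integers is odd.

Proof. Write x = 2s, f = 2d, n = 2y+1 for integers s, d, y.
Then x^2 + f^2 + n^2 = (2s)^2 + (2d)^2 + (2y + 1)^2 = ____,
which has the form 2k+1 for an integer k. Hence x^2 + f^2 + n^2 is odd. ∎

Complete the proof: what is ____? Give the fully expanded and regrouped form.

2(2d^2 + 2s^2 + 2y^2 + 2y) + 1

Expanding: (2s)^2 + (2d)^2 + (2y + 1)^2 = 4d^2 + 4s^2 + 4y^2 + 4y + 1.
Every term except the constant is even, so this is 2(2d^2 + 2s^2 + 2y^2 + 2y) + 1,
and 2d^2 + 2s^2 + 2y^2 + 2y ∈ ℤ gives the required form.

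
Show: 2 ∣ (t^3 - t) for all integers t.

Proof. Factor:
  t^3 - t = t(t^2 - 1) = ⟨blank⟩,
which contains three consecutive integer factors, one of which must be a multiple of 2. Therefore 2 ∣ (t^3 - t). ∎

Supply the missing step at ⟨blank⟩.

t(t^2 - 1) = t(t - 1)(t + 1) = (t - 1)t(t + 1).
These three factors are consecutive integers, so their product is divisible by 2.

(t - 1)t(t + 1)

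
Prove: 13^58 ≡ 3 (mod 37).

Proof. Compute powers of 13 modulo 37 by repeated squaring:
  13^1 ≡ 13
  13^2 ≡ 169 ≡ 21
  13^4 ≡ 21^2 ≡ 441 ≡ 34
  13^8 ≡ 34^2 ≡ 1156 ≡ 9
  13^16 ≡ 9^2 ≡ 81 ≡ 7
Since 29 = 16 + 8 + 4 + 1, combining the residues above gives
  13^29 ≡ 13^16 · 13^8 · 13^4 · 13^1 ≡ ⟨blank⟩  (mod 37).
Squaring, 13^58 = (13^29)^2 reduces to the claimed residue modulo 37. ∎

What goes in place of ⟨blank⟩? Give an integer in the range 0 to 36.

Multiply the listed residues: 7 · 9 · 34 · 13 = 63 → 2142 → 27846.
Reducing modulo 37: 27846 = 752·37 + 22, so 13^29 ≡ 22.

22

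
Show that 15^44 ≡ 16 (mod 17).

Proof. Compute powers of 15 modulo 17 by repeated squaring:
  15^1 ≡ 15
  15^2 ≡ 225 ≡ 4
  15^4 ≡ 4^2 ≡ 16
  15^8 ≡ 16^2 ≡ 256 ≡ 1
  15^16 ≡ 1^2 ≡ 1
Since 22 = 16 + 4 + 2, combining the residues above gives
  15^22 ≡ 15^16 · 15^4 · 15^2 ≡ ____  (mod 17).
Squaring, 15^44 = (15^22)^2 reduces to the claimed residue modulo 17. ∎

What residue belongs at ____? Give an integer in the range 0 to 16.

13

Multiply the listed residues: 1 · 16 · 4 = 16 → 64.
Reducing modulo 17: 64 = 3·17 + 13, so 15^22 ≡ 13.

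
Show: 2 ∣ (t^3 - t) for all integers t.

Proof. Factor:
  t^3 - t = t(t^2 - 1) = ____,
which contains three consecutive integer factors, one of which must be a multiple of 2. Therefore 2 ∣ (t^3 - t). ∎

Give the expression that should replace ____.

(t - 1)t(t + 1)

t(t^2 - 1) = t(t - 1)(t + 1) = (t - 1)t(t + 1).
These three factors are consecutive integers, so their product is divisible by 2.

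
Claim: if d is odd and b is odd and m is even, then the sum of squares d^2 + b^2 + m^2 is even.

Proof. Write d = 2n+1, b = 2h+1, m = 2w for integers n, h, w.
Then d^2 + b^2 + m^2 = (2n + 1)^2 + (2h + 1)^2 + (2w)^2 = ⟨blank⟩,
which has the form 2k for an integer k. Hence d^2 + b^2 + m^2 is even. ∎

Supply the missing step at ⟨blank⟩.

(2n + 1)^2 + (2h + 1)^2 + (2w)^2 = 4h^2 + 4h + 4n^2 + 4n + 4w^2 + 2
= 2(2h^2 + 2h + 2n^2 + 2n + 2w^2 + 1).
Since 2h^2 + 2h + 2n^2 + 2n + 2w^2 + 1 is an integer, the sum of squares is of the form 2k for an integer k.

2(2h^2 + 2h + 2n^2 + 2n + 2w^2 + 1)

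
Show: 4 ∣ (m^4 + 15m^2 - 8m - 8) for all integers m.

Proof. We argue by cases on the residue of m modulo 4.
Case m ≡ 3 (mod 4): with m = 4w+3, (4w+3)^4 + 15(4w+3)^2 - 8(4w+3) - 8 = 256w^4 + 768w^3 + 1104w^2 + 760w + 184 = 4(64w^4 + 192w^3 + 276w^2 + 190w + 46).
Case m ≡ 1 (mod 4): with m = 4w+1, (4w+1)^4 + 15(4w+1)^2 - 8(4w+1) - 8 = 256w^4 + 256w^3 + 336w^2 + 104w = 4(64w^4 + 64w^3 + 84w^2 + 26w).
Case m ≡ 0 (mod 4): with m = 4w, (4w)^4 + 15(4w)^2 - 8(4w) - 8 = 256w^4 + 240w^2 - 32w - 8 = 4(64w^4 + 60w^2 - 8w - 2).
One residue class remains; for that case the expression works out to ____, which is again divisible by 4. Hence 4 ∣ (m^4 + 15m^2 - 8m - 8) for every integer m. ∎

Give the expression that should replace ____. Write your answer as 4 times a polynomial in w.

Only m ≡ 2 (mod 4) is unaccounted for. Put m = 4w+2:
(4w+2)^4 + 15(4w+2)^2 - 8(4w+2) - 8 expands to 256w^4 + 512w^3 + 624w^2 + 336w + 52,
and factoring out 4 leaves 4(64w^4 + 128w^3 + 156w^2 + 84w + 13).

4(64w^4 + 128w^3 + 156w^2 + 84w + 13)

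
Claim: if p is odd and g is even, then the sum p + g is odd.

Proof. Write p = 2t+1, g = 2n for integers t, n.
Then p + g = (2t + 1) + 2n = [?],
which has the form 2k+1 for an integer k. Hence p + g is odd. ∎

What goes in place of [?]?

(2t + 1) + 2n = 2n + 2t + 1
= 2(n + t) + 1.
Since n + t is an integer, the sum is of the form 2k+1 for an integer k.

2(n + t) + 1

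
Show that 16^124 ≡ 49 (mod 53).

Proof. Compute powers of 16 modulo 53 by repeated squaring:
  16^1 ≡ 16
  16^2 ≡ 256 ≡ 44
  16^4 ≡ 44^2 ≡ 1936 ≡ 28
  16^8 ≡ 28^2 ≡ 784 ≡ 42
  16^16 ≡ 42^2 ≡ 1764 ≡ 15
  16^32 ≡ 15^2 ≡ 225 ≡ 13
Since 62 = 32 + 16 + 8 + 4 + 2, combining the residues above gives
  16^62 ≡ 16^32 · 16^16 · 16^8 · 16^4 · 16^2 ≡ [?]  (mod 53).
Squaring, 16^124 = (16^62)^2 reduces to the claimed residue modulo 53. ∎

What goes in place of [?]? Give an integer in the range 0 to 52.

46

16^32 · 16^16 · 16^8 · 16^4 · 16^2 ≡ 13 · 15 · 42 · 28 · 44 = 10090080.
10090080 mod 53 = 46, so 16^62 ≡ 46 (mod 53).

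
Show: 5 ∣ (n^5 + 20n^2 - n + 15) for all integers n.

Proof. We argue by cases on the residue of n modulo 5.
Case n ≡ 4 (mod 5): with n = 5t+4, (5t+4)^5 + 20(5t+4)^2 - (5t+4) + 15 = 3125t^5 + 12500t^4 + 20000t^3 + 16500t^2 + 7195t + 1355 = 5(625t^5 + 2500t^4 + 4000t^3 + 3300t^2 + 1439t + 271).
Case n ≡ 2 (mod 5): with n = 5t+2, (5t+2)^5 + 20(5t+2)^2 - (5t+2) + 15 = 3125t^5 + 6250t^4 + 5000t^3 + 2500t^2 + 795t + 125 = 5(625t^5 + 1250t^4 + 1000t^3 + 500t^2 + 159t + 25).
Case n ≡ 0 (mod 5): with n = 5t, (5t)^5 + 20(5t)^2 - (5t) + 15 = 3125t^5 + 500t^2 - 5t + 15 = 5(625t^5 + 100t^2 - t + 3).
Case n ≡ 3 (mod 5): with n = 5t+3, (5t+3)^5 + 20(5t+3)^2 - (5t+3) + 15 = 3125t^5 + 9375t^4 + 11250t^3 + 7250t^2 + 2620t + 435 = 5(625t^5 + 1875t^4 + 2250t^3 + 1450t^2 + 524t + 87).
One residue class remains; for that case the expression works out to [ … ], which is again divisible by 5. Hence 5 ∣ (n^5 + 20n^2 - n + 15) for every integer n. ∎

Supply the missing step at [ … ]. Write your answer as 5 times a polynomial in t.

Only n ≡ 1 (mod 5) is unaccounted for. Put n = 5t+1:
(5t+1)^5 + 20(5t+1)^2 - (5t+1) + 15 expands to 3125t^5 + 3125t^4 + 1250t^3 + 750t^2 + 220t + 35,
and factoring out 5 leaves 5(625t^5 + 625t^4 + 250t^3 + 150t^2 + 44t + 7).

5(625t^5 + 625t^4 + 250t^3 + 150t^2 + 44t + 7)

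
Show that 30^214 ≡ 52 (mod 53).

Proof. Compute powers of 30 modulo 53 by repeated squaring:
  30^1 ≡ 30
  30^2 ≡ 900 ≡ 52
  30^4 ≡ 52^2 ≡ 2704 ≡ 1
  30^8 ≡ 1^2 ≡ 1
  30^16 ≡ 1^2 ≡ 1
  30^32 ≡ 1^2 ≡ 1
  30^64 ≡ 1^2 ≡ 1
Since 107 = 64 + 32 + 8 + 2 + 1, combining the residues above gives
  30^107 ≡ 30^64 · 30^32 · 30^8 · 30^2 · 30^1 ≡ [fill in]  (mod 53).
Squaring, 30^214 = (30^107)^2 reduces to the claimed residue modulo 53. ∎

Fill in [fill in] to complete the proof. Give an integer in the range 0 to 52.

30^64 · 30^32 · 30^8 · 30^2 · 30^1 ≡ 1 · 1 · 1 · 52 · 30 = 1560.
1560 mod 53 = 23, so 30^107 ≡ 23 (mod 53).

23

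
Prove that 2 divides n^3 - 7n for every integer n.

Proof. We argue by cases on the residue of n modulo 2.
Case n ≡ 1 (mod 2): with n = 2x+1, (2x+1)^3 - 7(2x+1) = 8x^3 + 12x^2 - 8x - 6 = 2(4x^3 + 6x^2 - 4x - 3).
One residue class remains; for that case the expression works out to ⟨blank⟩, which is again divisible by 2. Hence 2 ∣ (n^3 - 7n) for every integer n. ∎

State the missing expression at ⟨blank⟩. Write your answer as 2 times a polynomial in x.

2(4x^3 - 7x)

The residues treated are {1}, so the missing case is n ≡ 0 (mod 2); write n = 2x.
Then (2x)^3 - 7(2x) = 8x^3 - 14x = 2(4x^3 - 7x).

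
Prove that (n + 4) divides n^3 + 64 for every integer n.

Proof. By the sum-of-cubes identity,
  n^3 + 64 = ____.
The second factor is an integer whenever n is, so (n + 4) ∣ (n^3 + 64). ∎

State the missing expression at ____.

a^3 + b^3 = (a + b)(a^2 - ab + b^2). With a = n, b = 4:
n^3 + 64 = (n + 4)(n^2 - 4n + 16).

(n + 4)(n^2 - 4n + 16)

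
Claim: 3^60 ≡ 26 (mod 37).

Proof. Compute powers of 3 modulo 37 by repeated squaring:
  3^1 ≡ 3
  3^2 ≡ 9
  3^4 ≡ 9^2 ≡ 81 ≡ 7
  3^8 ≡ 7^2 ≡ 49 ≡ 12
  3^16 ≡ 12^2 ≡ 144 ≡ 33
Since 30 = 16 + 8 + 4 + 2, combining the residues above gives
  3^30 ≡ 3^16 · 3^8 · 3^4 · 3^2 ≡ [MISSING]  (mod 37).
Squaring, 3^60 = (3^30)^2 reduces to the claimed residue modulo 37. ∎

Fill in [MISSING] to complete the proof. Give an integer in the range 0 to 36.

10

Multiply the listed residues: 33 · 12 · 7 · 9 = 396 → 2772 → 24948.
Reducing modulo 37: 24948 = 674·37 + 10, so 3^30 ≡ 10.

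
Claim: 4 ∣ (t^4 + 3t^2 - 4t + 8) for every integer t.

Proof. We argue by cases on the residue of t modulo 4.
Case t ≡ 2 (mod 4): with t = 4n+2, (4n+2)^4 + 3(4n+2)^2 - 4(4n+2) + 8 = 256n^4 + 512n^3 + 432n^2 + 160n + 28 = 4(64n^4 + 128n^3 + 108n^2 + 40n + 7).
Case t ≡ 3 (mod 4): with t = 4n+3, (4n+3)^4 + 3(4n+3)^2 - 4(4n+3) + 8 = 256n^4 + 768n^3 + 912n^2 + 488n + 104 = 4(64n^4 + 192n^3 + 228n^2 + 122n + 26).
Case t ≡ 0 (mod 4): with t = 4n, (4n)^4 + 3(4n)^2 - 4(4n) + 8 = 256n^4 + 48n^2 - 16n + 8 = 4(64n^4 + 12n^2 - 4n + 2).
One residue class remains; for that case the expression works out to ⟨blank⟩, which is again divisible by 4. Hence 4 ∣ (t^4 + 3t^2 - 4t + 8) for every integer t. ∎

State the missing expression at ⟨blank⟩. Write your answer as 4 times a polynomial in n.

The residues treated are {2, 3, 0}, so the missing case is t ≡ 1 (mod 4); write t = 4n+1.
Then (4n+1)^4 + 3(4n+1)^2 - 4(4n+1) + 8 = 256n^4 + 256n^3 + 144n^2 + 24n + 8 = 4(64n^4 + 64n^3 + 36n^2 + 6n + 2).

4(64n^4 + 64n^3 + 36n^2 + 6n + 2)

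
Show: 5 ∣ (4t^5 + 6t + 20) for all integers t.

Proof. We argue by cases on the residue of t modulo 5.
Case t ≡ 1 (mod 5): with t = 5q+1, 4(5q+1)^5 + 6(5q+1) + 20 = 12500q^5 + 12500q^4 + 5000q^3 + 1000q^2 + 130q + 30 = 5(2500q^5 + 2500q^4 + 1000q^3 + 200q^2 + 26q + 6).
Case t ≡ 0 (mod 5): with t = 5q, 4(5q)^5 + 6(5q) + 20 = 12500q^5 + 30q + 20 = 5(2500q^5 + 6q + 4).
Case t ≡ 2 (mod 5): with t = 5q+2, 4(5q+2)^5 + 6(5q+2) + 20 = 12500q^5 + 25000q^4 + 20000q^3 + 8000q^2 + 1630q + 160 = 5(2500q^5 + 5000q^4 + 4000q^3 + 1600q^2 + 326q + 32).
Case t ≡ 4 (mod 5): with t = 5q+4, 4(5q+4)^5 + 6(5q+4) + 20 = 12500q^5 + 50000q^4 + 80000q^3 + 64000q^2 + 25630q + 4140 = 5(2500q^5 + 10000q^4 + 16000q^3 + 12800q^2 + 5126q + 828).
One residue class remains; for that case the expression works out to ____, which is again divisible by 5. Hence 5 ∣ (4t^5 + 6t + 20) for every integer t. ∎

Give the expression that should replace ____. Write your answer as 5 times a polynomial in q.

5(2500q^5 + 7500q^4 + 9000q^3 + 5400q^2 + 1626q + 202)

Only t ≡ 3 (mod 5) is unaccounted for. Put t = 5q+3:
4(5q+3)^5 + 6(5q+3) + 20 expands to 12500q^5 + 37500q^4 + 45000q^3 + 27000q^2 + 8130q + 1010,
and factoring out 5 leaves 5(2500q^5 + 7500q^4 + 9000q^3 + 5400q^2 + 1626q + 202).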